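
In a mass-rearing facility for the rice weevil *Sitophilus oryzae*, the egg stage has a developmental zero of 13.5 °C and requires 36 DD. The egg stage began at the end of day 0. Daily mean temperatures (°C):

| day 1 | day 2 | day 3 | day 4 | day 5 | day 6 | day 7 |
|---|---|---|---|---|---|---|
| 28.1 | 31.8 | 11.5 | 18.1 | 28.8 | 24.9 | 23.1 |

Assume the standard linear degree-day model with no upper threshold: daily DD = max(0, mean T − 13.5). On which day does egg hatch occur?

day 4

Daily DD above 13.5 °C: 14.6, 18.3, 0.0, 4.6, 15.3, 11.4, 9.6.
Cumulative: 14.6, 32.9, 32.9, 37.5, 52.8, 64.2, 73.8.
The total first reaches 36 DD on day 4.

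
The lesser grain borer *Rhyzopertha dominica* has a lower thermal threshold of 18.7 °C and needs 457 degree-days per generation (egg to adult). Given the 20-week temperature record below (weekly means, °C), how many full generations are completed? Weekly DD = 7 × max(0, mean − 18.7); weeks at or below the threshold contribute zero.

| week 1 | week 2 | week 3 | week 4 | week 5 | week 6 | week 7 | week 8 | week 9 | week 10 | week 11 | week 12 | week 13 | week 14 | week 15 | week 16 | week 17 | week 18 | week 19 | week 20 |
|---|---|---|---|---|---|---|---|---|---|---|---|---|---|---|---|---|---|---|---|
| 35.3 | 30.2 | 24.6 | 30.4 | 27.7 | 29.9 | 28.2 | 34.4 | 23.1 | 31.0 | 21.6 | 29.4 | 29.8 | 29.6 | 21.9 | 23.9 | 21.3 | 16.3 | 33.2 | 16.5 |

Weekly DD (7 × max(0, T̄ − 18.7)): 116.2, 80.5, 41.3, 81.9, 63.0, 78.4, 66.5, 109.9, 30.8, 86.1, 20.3, 74.9, 77.7, 76.3, 22.4, 36.4, 18.2, 0.0, 101.5, 0.0.
Season total = 1182.3 DD.
Complete generations = ⌊1182.3 / 457⌋ = 2.

2 generations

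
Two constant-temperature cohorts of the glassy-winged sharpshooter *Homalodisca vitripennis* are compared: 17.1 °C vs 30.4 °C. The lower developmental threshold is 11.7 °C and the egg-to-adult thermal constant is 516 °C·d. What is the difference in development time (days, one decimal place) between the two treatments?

68.0 days

At 17.1 °C: 516 / (17.1 − 11.7) = 516 / 5.4 = 95.556 d.
At 30.4 °C: 516 / (30.4 − 11.7) = 516 / 18.7 = 27.594 d.
Difference = |95.556 − 27.594| = 67.962 ≈ 68.0 days.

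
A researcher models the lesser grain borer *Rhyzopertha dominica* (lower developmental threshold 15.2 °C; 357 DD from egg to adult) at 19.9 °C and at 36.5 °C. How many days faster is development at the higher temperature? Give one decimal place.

At 19.9 °C: 357 / (19.9 − 15.2) = 357 / 4.7 = 75.957 d.
At 36.5 °C: 357 / (36.5 − 15.2) = 357 / 21.3 = 16.761 d.
Difference = |75.957 − 16.761| = 59.197 ≈ 59.2 days.

59.2 days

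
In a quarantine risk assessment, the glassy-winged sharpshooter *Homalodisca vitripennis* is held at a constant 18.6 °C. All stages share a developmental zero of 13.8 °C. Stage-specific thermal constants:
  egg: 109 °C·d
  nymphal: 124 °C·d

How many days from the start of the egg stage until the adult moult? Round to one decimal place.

Daily accumulation at 18.6 °C = 18.6 − 13.8 = 4.8 DD/day.
Total K = 109 + 124 = 233 DD.
Total duration = 233 / 4.8 = 48.542 ≈ 48.5 days.

48.5 days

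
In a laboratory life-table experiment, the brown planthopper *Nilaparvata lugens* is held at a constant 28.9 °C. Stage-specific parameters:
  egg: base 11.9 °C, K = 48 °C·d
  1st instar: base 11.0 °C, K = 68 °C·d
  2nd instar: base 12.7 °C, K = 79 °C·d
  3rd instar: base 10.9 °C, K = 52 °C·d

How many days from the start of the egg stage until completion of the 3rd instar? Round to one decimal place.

14.4 days

egg: 48 / (28.9 − 11.9) = 48 / 17.0 = 2.824 d.
1st instar: 68 / (28.9 − 11.0) = 68 / 17.9 = 3.799 d.
2nd instar: 79 / (28.9 − 12.7) = 79 / 16.2 = 4.877 d.
3rd instar: 52 / (28.9 − 10.9) = 52 / 18.0 = 2.889 d.
Sum = 14.388 ≈ 14.4 days.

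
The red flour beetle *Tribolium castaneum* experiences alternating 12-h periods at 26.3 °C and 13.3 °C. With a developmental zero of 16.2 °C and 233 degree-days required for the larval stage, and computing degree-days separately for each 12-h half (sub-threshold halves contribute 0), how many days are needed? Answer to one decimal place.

46.1 days

Day half: max(0, 26.3 − 16.2) × 0.5 = 10.1 × 0.5 = 5.05 DD.
Night half: max(0, 13.3 − 16.2) × 0.5 = 0.0 × 0.5 = 0.00 DD.
Per 24 h: 5.05 DD/day.
Duration = 233 / 5.05 = 46.139 ≈ 46.1 days.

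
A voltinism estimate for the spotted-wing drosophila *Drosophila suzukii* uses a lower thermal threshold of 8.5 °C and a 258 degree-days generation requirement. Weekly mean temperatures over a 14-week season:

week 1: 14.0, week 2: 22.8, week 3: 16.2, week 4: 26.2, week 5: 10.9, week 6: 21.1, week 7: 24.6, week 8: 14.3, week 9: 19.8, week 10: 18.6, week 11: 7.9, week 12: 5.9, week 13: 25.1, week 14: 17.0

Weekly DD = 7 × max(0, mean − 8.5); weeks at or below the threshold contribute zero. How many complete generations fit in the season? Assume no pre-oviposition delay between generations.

Weekly DD (7 × max(0, T̄ − 8.5)): 38.5, 100.1, 53.9, 123.9, 16.8, 88.2, 112.7, 40.6, 79.1, 70.7, 0.0, 0.0, 116.2, 59.5.
Season total = 900.2 DD.
Complete generations = ⌊900.2 / 258⌋ = 3.

3 generations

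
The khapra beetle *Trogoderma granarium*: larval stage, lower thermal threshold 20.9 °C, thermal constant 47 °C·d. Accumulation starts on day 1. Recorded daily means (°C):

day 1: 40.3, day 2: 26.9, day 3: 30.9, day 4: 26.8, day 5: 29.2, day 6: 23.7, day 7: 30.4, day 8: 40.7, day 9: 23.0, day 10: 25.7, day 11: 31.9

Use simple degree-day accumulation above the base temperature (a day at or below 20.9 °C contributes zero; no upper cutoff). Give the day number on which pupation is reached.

Daily DD above 20.9 °C: 19.4, 6.0, 10.0, 5.9, 8.3, 2.8, 9.5, 19.8, 2.1, 4.8, 11.0.
Cumulative: 19.4, 25.4, 35.4, 41.3, 49.6, 52.4, 61.9, 81.7, 83.8, 88.6, 99.6.
The total first reaches 47 DD on day 5.

day 5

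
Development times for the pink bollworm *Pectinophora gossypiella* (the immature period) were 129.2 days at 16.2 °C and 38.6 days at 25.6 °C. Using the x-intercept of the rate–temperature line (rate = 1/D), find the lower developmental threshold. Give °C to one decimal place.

12.2 °C

Under the model K = D·(T − T_b), so D₁·(T₁ − T_b) = D₂·(T₂ − T_b).
129.2·(16.2 − T_b) = 38.6·(25.6 − T_b)
T_b = (129.2·16.2 − 38.6·25.6) / (129.2 − 38.6) = 1104.88 / 90.6 = 12.195 °C ≈ 12.2 °C.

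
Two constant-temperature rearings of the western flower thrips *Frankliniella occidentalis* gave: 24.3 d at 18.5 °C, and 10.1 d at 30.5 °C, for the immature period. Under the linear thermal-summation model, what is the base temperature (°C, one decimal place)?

10.0 °C

Under the model K = D·(T − T_b), so D₁·(T₁ − T_b) = D₂·(T₂ − T_b).
24.3·(18.5 − T_b) = 10.1·(30.5 − T_b)
T_b = (24.3·18.5 − 10.1·30.5) / (24.3 − 10.1) = 141.50 / 14.2 = 9.965 °C ≈ 10.0 °C.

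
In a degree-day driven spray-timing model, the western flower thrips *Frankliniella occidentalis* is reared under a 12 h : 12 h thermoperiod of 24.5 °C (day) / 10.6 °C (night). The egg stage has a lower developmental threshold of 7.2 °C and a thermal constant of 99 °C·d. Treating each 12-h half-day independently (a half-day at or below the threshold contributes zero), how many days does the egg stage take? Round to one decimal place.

9.6 days

Day half: max(0, 24.5 − 7.2) × 0.5 = 17.3 × 0.5 = 8.65 DD.
Night half: max(0, 10.6 − 7.2) × 0.5 = 3.4 × 0.5 = 1.70 DD.
Per 24 h: 10.35 DD/day.
Duration = 99 / 10.35 = 9.565 ≈ 9.6 days.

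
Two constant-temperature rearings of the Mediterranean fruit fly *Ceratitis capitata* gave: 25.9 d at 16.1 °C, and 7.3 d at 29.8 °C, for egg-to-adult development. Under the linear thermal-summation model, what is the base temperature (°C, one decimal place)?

10.7 °C

Linear rate model ⇒ the product D·(T − T_b) is constant across temperatures.
25.9·(16.1 − T_b) = 7.3·(29.8 − T_b)
T_b = (25.9·16.1 − 7.3·29.8) / (25.9 − 7.3) = 199.45 / 18.6 = 10.723 °C ≈ 10.7 °C.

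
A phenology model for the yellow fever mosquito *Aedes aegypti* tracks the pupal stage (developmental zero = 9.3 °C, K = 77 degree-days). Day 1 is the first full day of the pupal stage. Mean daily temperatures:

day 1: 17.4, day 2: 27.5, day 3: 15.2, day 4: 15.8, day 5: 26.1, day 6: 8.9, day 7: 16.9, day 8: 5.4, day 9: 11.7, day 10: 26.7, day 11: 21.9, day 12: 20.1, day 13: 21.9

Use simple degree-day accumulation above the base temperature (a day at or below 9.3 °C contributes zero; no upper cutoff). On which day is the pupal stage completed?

day 10

Daily DD above 9.3 °C: 8.1, 18.2, 5.9, 6.5, 16.8, 0.0, 7.6, 0.0, 2.4, 17.4, 12.6, 10.8, 12.6.
Cumulative: 8.1, 26.3, 32.2, 38.7, 55.5, 55.5, 63.1, 63.1, 65.5, 82.9, 95.5, 106.3, 118.9.
The total first reaches 77 DD on day 10.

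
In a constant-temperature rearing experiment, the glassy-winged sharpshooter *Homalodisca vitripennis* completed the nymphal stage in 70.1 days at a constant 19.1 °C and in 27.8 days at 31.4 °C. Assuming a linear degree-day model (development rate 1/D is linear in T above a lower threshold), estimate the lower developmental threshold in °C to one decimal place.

Linear rate model ⇒ the product D·(T − T_b) is constant across temperatures.
70.1·(19.1 − T_b) = 27.8·(31.4 − T_b)
T_b = (70.1·19.1 − 27.8·31.4) / (70.1 − 27.8) = 465.99 / 42.3 = 11.016 °C ≈ 11.0 °C.

11.0 °C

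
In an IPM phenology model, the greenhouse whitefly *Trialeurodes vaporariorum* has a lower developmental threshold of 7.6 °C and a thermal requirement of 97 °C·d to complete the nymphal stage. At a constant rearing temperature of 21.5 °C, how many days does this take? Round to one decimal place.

Daily accumulation = 21.5 − 7.6 = 13.9 DD/day.
Duration = 97 / 13.9 = 6.978 ≈ 7.0 days.

7.0 days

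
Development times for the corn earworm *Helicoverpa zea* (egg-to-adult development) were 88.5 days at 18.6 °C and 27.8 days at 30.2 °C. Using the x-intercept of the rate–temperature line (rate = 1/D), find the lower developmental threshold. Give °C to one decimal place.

Linear rate model ⇒ the product D·(T − T_b) is constant across temperatures.
88.5·(18.6 − T_b) = 27.8·(30.2 − T_b)
T_b = (88.5·18.6 − 27.8·30.2) / (88.5 − 27.8) = 806.54 / 60.7 = 13.287 °C ≈ 13.3 °C.

13.3 °C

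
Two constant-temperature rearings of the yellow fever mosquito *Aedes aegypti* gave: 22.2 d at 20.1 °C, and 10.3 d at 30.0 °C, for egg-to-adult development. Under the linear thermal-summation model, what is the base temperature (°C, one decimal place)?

Linear rate model ⇒ the product D·(T − T_b) is constant across temperatures.
22.2·(20.1 − T_b) = 10.3·(30.0 − T_b)
T_b = (22.2·20.1 − 10.3·30.0) / (22.2 − 10.3) = 137.22 / 11.9 = 11.531 °C ≈ 11.5 °C.

11.5 °C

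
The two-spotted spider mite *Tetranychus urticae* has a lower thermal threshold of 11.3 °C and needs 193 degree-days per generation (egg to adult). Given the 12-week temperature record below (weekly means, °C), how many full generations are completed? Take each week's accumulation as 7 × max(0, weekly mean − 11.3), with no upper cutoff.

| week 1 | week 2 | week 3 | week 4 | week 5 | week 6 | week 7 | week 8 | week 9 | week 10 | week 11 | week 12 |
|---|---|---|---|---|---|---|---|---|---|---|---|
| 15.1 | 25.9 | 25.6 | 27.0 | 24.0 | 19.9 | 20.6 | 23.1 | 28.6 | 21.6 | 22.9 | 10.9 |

4 generations

Weekly DD (7 × max(0, T̄ − 11.3)): 26.6, 102.2, 100.1, 109.9, 88.9, 60.2, 65.1, 82.6, 121.1, 72.1, 81.2, 0.0.
Season total = 910.0 DD.
Complete generations = ⌊910.0 / 193⌋ = 4.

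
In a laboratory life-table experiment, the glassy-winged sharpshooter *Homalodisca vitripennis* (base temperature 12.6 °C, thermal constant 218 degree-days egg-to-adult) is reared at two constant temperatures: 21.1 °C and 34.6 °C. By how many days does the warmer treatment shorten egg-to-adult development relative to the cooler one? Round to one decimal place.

15.7 days

At 21.1 °C: 218 / (21.1 − 12.6) = 218 / 8.5 = 25.647 d.
At 34.6 °C: 218 / (34.6 − 12.6) = 218 / 22.0 = 9.909 d.
Difference = |25.647 − 9.909| = 15.738 ≈ 15.7 days.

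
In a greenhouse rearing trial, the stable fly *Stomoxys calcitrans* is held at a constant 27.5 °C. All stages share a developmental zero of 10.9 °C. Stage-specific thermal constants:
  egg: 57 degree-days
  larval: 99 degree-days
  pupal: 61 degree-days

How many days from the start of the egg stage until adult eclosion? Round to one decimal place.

13.1 days

Daily accumulation at 27.5 °C = 27.5 − 10.9 = 16.6 DD/day.
Total K = 57 + 99 + 61 = 217 DD.
Total duration = 217 / 16.6 = 13.072 ≈ 13.1 days.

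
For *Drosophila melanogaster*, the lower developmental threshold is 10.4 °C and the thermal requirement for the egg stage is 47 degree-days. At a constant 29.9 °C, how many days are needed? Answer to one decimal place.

2.4 days

Daily accumulation = 29.9 − 10.4 = 19.5 DD/day.
Duration = 47 / 19.5 = 2.410 ≈ 2.4 days.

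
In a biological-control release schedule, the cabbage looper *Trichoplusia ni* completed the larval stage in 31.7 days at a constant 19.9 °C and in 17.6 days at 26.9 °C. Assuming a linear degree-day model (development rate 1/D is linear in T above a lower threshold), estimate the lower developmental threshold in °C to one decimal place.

Equal thermal constants: D₁(T₁ − T_b) = D₂(T₂ − T_b).
31.7·(19.9 − T_b) = 17.6·(26.9 − T_b)
T_b = (31.7·19.9 − 17.6·26.9) / (31.7 − 17.6) = 157.39 / 14.1 = 11.162 °C ≈ 11.2 °C.

11.2 °C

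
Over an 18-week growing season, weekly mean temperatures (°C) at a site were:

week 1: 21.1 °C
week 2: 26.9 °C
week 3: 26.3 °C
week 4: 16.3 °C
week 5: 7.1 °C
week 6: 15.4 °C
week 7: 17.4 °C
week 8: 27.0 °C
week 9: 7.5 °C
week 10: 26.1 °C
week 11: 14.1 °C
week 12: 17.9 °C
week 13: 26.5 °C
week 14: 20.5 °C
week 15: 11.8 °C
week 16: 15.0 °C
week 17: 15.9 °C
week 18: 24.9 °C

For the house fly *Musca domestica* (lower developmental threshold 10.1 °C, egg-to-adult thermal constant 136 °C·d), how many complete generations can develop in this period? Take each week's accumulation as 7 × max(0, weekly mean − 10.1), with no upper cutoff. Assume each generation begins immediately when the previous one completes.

8 generations

Weekly DD (7 × max(0, T̄ − 10.1)): 77.0, 117.6, 113.4, 43.4, 0.0, 37.1, 51.1, 118.3, 0.0, 112.0, 28.0, 54.6, 114.8, 72.8, 11.9, 34.3, 40.6, 103.6.
Season total = 1130.5 DD.
Complete generations = ⌊1130.5 / 136⌋ = 8.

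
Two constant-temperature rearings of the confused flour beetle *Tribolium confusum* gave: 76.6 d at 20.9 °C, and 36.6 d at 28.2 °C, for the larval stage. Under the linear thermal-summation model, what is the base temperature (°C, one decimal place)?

14.2 °C

Linear rate model ⇒ the product D·(T − T_b) is constant across temperatures.
76.6·(20.9 − T_b) = 36.6·(28.2 − T_b)
T_b = (76.6·20.9 − 36.6·28.2) / (76.6 − 36.6) = 568.82 / 40.0 = 14.220 °C ≈ 14.2 °C.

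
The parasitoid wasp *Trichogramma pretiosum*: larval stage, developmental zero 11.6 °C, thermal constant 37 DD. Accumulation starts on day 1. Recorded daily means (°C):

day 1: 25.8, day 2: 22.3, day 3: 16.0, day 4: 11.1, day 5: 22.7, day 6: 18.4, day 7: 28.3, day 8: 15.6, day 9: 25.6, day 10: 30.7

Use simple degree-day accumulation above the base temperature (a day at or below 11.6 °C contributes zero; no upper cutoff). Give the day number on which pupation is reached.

Daily DD above 11.6 °C: 14.2, 10.7, 4.4, 0.0, 11.1, 6.8, 16.7, 4.0, 14.0, 19.1.
Cumulative: 14.2, 24.9, 29.3, 29.3, 40.4, 47.2, 63.9, 67.9, 81.9, 101.0.
The total first reaches 37 DD on day 5.

day 5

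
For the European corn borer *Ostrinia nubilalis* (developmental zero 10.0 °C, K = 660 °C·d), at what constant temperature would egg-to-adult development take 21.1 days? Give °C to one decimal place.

Required daily accumulation = 660 / 21.1 = 31.280 DD/day.
T = T_base + 31.280 = 10.0 + 31.280 = 41.280 ≈ 41.3 °C.

41.3 °C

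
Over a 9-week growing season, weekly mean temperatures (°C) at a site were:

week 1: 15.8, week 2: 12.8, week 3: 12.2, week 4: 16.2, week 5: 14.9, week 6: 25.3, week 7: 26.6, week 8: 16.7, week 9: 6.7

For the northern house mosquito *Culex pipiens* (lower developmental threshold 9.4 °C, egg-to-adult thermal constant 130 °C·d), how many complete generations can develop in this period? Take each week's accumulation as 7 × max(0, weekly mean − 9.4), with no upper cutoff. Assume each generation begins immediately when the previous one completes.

3 generations

Weekly DD (7 × max(0, T̄ − 9.4)): 44.8, 23.8, 19.6, 47.6, 38.5, 111.3, 120.4, 51.1, 0.0.
Season total = 457.1 DD.
Complete generations = ⌊457.1 / 130⌋ = 3.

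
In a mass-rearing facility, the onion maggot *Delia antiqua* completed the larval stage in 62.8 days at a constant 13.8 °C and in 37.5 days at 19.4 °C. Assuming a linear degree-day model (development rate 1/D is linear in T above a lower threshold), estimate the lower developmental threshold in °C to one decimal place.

Equal thermal constants: D₁(T₁ − T_b) = D₂(T₂ − T_b).
62.8·(13.8 − T_b) = 37.5·(19.4 − T_b)
T_b = (62.8·13.8 − 37.5·19.4) / (62.8 − 37.5) = 139.14 / 25.3 = 5.500 °C ≈ 5.5 °C.

5.5 °C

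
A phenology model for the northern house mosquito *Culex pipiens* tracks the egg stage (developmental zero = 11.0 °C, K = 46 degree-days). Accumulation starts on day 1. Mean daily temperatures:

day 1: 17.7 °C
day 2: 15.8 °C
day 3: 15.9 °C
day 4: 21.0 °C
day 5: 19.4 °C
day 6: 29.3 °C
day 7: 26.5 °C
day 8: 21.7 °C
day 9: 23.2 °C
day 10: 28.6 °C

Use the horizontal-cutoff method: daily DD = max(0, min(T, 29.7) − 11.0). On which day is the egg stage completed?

Daily DD above 11.0 °C (capped at 18.7): 6.7, 4.8, 4.9, 10.0, 8.4, 18.3, 15.5, 10.7, 12.2, 17.6.
Cumulative: 6.7, 11.5, 16.4, 26.4, 34.8, 53.1, 68.6, 79.3, 91.5, 109.1.
The total first reaches 46 DD on day 6.

day 6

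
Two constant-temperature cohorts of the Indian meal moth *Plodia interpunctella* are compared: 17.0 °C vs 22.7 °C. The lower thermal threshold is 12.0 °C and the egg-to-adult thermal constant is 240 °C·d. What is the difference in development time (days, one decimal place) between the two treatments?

At 17.0 °C: 240 / (17.0 − 12.0) = 240 / 5.0 = 48.000 d.
At 22.7 °C: 240 / (22.7 − 12.0) = 240 / 10.7 = 22.430 d.
Difference = |48.000 − 22.430| = 25.570 ≈ 25.6 days.

25.6 days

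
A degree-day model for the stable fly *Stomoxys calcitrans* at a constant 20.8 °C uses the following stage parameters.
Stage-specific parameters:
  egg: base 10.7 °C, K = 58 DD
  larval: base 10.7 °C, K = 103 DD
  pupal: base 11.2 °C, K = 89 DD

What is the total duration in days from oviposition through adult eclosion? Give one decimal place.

egg: 58 / (20.8 − 10.7) = 58 / 10.1 = 5.743 d.
larval: 103 / (20.8 − 10.7) = 103 / 10.1 = 10.198 d.
pupal: 89 / (20.8 − 11.2) = 89 / 9.6 = 9.271 d.
Sum = 25.211 ≈ 25.2 days.

25.2 days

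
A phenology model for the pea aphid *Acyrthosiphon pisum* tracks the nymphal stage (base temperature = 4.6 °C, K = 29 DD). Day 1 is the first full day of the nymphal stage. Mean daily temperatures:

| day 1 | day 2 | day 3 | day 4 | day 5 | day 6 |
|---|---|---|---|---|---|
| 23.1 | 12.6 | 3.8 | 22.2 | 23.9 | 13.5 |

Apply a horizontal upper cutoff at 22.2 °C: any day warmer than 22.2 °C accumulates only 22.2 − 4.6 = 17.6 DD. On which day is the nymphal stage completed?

Daily DD above 4.6 °C (capped at 17.6): 17.6, 8.0, 0.0, 17.6, 17.6, 8.9.
Cumulative: 17.6, 25.6, 25.6, 43.2, 60.8, 69.7.
The total first reaches 29 DD on day 4.

day 4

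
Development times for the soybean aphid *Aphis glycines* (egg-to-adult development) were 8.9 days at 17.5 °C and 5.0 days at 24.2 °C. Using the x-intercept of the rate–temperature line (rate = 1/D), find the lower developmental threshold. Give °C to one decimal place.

8.9 °C

Linear rate model ⇒ the product D·(T − T_b) is constant across temperatures.
8.9·(17.5 − T_b) = 5.0·(24.2 − T_b)
T_b = (8.9·17.5 − 5.0·24.2) / (8.9 − 5.0) = 34.75 / 3.9 = 8.910 °C ≈ 8.9 °C.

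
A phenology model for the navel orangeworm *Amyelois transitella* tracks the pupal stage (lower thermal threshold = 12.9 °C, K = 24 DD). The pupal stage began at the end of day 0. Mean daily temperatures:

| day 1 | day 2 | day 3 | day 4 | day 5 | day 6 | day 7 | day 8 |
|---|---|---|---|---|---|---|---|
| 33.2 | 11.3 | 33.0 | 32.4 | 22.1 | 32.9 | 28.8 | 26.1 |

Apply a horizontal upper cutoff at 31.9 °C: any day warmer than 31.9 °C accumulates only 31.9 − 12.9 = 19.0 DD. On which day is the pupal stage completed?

Daily DD above 12.9 °C (capped at 19.0): 19.0, 0.0, 19.0, 19.0, 9.2, 19.0, 15.9, 13.2.
Cumulative: 19.0, 19.0, 38.0, 57.0, 66.2, 85.2, 101.1, 114.3.
The total first reaches 24 DD on day 3.

day 3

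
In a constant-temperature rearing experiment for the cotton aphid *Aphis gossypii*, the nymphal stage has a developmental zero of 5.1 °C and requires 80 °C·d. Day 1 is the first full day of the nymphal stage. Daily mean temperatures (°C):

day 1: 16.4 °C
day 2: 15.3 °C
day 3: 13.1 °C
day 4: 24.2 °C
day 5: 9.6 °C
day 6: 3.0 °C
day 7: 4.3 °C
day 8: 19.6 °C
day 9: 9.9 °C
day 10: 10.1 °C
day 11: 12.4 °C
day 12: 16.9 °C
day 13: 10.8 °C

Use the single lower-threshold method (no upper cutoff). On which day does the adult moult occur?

Daily DD above 5.1 °C: 11.3, 10.2, 8.0, 19.1, 4.5, 0.0, 0.0, 14.5, 4.8, 5.0, 7.3, 11.8, 5.7.
Cumulative: 11.3, 21.5, 29.5, 48.6, 53.1, 53.1, 53.1, 67.6, 72.4, 77.4, 84.7, 96.5, 102.2.
The total first reaches 80 DD on day 11.

day 11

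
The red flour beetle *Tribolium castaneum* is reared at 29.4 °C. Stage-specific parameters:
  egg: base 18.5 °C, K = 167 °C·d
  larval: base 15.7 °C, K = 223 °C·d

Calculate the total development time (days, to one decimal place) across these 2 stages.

egg: 167 / (29.4 − 18.5) = 167 / 10.9 = 15.321 d.
larval: 223 / (29.4 − 15.7) = 223 / 13.7 = 16.277 d.
Sum = 31.598 ≈ 31.6 days.

31.6 days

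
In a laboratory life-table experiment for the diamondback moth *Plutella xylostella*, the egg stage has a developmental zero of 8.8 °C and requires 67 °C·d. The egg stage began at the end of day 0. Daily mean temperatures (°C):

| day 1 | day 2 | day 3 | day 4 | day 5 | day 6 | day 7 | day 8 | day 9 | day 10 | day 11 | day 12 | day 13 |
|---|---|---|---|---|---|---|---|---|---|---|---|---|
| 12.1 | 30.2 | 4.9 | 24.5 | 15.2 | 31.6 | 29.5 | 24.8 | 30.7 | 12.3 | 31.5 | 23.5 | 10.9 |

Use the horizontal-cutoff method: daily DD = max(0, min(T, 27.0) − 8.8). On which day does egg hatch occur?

Daily DD above 8.8 °C (capped at 18.2): 3.3, 18.2, 0.0, 15.7, 6.4, 18.2, 18.2, 16.0, 18.2, 3.5, 18.2, 14.7, 2.1.
Cumulative: 3.3, 21.5, 21.5, 37.2, 43.6, 61.8, 80.0, 96.0, 114.2, 117.7, 135.9, 150.6, 152.7.
The total first reaches 67 DD on day 7.

day 7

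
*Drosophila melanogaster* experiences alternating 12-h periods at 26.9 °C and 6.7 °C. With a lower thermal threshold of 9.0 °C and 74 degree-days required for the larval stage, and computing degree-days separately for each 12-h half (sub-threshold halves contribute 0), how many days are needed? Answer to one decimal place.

8.3 days

Day half: max(0, 26.9 − 9.0) × 0.5 = 17.9 × 0.5 = 8.95 DD.
Night half: max(0, 6.7 − 9.0) × 0.5 = 0.0 × 0.5 = 0.00 DD.
Per 24 h: 8.95 DD/day.
Duration = 74 / 8.95 = 8.268 ≈ 8.3 days.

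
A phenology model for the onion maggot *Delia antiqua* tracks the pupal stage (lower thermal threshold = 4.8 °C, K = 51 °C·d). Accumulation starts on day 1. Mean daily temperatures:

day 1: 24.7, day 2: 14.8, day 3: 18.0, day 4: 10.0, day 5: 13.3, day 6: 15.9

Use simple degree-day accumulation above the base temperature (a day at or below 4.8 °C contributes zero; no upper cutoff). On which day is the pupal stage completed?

Daily DD above 4.8 °C: 19.9, 10.0, 13.2, 5.2, 8.5, 11.1.
Cumulative: 19.9, 29.9, 43.1, 48.3, 56.8, 67.9.
The total first reaches 51 DD on day 5.

day 5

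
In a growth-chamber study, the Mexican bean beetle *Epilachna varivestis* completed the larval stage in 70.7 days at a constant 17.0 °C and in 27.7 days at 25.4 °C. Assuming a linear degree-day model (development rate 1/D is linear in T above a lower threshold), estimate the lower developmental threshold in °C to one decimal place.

Linear rate model ⇒ the product D·(T − T_b) is constant across temperatures.
70.7·(17.0 − T_b) = 27.7·(25.4 − T_b)
T_b = (70.7·17.0 − 27.7·25.4) / (70.7 − 27.7) = 498.32 / 43.0 = 11.589 °C ≈ 11.6 °C.

11.6 °C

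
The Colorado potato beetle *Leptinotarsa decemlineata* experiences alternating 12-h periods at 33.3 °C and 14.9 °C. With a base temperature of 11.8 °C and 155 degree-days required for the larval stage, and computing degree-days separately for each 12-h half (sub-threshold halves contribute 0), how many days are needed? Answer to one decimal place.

Day half: max(0, 33.3 − 11.8) × 0.5 = 21.5 × 0.5 = 10.75 DD.
Night half: max(0, 14.9 − 11.8) × 0.5 = 3.1 × 0.5 = 1.55 DD.
Per 24 h: 12.30 DD/day.
Duration = 155 / 12.30 = 12.602 ≈ 12.6 days.

12.6 days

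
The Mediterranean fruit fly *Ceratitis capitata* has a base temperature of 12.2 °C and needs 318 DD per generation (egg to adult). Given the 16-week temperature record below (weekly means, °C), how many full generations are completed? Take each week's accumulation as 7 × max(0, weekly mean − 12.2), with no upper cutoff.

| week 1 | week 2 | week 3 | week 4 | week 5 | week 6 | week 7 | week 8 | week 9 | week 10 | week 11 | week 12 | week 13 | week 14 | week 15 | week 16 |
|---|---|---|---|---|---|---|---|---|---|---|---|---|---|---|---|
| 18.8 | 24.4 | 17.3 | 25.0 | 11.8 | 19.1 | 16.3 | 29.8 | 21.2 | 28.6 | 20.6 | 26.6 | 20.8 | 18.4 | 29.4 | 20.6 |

3 generations

Weekly DD (7 × max(0, T̄ − 12.2)): 46.2, 85.4, 35.7, 89.6, 0.0, 48.3, 28.7, 123.2, 63.0, 114.8, 58.8, 100.8, 60.2, 43.4, 120.4, 58.8.
Season total = 1077.3 DD.
Complete generations = ⌊1077.3 / 318⌋ = 3.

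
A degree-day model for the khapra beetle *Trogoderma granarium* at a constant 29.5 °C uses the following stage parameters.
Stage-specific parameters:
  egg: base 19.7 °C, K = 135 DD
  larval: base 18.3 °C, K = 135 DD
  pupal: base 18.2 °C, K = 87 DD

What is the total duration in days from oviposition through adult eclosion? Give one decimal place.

egg: 135 / (29.5 − 19.7) = 135 / 9.8 = 13.776 d.
larval: 135 / (29.5 − 18.3) = 135 / 11.2 = 12.054 d.
pupal: 87 / (29.5 − 18.2) = 87 / 11.3 = 7.699 d.
Sum = 33.528 ≈ 33.5 days.

33.5 days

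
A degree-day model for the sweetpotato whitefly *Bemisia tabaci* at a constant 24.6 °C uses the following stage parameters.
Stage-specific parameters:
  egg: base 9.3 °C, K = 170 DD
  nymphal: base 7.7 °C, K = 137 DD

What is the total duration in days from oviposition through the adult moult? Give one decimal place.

egg: 170 / (24.6 − 9.3) = 170 / 15.3 = 11.111 d.
nymphal: 137 / (24.6 − 7.7) = 137 / 16.9 = 8.107 d.
Sum = 19.218 ≈ 19.2 days.

19.2 days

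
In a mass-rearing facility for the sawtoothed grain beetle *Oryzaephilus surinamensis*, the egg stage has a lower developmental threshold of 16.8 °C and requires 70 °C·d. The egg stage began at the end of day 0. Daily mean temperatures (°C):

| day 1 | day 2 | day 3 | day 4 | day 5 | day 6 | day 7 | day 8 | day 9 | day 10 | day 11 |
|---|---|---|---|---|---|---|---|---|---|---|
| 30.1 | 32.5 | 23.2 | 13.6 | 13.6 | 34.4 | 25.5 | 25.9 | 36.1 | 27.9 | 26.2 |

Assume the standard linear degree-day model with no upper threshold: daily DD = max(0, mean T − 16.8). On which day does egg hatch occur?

day 8

Daily DD above 16.8 °C: 13.3, 15.7, 6.4, 0.0, 0.0, 17.6, 8.7, 9.1, 19.3, 11.1, 9.4.
Cumulative: 13.3, 29.0, 35.4, 35.4, 35.4, 53.0, 61.7, 70.8, 90.1, 101.2, 110.6.
The total first reaches 70 DD on day 8.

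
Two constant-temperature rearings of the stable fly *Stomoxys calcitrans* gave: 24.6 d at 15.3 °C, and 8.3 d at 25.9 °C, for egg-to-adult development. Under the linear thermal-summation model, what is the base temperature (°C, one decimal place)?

Under the model K = D·(T − T_b), so D₁·(T₁ − T_b) = D₂·(T₂ − T_b).
24.6·(15.3 − T_b) = 8.3·(25.9 − T_b)
T_b = (24.6·15.3 − 8.3·25.9) / (24.6 − 8.3) = 161.41 / 16.3 = 9.902 °C ≈ 9.9 °C.

9.9 °C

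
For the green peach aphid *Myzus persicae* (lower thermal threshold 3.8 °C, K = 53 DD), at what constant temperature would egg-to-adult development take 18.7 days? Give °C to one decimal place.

Required daily accumulation = 53 / 18.7 = 2.834 DD/day.
T = T_base + 2.834 = 3.8 + 2.834 = 6.634 ≈ 6.6 °C.

6.6 °C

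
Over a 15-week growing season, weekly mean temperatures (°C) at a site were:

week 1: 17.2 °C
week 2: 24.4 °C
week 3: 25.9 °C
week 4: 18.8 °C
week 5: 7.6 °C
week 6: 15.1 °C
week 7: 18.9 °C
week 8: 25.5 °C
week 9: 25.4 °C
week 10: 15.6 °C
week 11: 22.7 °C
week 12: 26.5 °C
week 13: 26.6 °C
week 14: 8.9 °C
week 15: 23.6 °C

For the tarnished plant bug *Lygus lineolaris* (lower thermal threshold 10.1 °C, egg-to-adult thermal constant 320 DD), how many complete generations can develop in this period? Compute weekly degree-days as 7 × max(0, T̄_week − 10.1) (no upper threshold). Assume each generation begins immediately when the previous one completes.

Weekly DD (7 × max(0, T̄ − 10.1)): 49.7, 100.1, 110.6, 60.9, 0.0, 35.0, 61.6, 107.8, 107.1, 38.5, 88.2, 114.8, 115.5, 0.0, 94.5.
Season total = 1084.3 DD.
Complete generations = ⌊1084.3 / 320⌋ = 3.

3 generations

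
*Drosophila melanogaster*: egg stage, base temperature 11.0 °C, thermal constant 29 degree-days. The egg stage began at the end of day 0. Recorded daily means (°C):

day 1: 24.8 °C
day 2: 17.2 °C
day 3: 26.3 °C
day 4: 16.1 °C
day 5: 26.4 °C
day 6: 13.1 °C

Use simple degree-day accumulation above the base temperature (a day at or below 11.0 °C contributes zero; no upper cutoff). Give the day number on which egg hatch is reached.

Daily DD above 11.0 °C: 13.8, 6.2, 15.3, 5.1, 15.4, 2.1.
Cumulative: 13.8, 20.0, 35.3, 40.4, 55.8, 57.9.
The total first reaches 29 DD on day 3.

day 3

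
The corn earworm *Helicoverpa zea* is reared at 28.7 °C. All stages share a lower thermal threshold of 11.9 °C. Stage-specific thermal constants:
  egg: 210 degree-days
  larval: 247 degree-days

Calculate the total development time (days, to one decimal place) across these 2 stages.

Daily accumulation at 28.7 °C = 28.7 − 11.9 = 16.8 DD/day.
Total K = 210 + 247 = 457 DD.
Total duration = 457 / 16.8 = 27.202 ≈ 27.2 days.

27.2 days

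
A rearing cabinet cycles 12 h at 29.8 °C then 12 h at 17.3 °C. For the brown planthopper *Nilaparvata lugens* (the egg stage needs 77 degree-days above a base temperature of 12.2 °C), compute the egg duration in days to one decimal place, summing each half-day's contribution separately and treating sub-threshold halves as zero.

6.8 days

Day half: max(0, 29.8 − 12.2) × 0.5 = 17.6 × 0.5 = 8.80 DD.
Night half: max(0, 17.3 − 12.2) × 0.5 = 5.1 × 0.5 = 2.55 DD.
Per 24 h: 11.35 DD/day.
Duration = 77 / 11.35 = 6.784 ≈ 6.8 days.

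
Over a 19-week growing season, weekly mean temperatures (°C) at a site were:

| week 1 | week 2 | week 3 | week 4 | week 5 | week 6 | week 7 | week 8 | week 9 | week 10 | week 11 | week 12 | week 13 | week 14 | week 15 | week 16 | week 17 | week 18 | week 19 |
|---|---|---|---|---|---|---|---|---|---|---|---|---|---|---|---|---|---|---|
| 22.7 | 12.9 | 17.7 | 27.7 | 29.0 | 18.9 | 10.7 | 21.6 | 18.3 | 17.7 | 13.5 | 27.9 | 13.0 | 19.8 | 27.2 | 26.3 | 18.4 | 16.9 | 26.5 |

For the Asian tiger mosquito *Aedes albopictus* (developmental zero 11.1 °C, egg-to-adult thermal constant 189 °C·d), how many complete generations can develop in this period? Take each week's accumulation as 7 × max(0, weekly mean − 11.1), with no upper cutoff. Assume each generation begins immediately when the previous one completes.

6 generations

Weekly DD (7 × max(0, T̄ − 11.1)): 81.2, 12.6, 46.2, 116.2, 125.3, 54.6, 0.0, 73.5, 50.4, 46.2, 16.8, 117.6, 13.3, 60.9, 112.7, 106.4, 51.1, 40.6, 107.8.
Season total = 1233.4 DD.
Complete generations = ⌊1233.4 / 189⌋ = 6.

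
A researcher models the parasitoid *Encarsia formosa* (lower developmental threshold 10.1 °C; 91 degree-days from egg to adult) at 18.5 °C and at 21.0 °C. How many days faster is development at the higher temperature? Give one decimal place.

2.5 days

At 18.5 °C: 91 / (18.5 − 10.1) = 91 / 8.4 = 10.833 d.
At 21.0 °C: 91 / (21.0 − 10.1) = 91 / 10.9 = 8.349 d.
Difference = |10.833 − 8.349| = 2.485 ≈ 2.5 days.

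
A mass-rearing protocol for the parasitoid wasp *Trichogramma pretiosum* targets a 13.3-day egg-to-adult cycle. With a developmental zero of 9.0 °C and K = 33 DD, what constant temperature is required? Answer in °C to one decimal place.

11.5 °C

Required daily accumulation = 33 / 13.3 = 2.481 DD/day.
T = T_base + 2.481 = 9.0 + 2.481 = 11.481 ≈ 11.5 °C.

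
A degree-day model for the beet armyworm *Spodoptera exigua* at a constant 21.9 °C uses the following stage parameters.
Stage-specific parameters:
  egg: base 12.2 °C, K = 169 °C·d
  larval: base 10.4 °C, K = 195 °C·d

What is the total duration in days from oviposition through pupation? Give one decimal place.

34.4 days

egg: 169 / (21.9 − 12.2) = 169 / 9.7 = 17.423 d.
larval: 195 / (21.9 − 10.4) = 195 / 11.5 = 16.957 d.
Sum = 34.379 ≈ 34.4 days.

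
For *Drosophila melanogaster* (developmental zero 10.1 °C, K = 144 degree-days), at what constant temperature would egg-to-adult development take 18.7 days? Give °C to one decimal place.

Required daily accumulation = 144 / 18.7 = 7.701 DD/day.
T = T_base + 7.701 = 10.1 + 7.701 = 17.801 ≈ 17.8 °C.

17.8 °C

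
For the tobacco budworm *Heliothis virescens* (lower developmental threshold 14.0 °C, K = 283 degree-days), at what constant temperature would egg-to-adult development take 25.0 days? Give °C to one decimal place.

25.3 °C

Required daily accumulation = 283 / 25.0 = 11.320 DD/day.
T = T_base + 11.320 = 14.0 + 11.320 = 25.320 ≈ 25.3 °C.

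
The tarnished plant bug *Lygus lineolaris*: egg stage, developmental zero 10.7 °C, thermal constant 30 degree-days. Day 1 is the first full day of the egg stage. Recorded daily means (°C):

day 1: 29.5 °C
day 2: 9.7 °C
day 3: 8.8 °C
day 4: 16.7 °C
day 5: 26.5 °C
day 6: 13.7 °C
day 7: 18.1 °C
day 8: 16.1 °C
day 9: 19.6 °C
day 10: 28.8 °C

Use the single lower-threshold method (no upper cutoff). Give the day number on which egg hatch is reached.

day 5

Daily DD above 10.7 °C: 18.8, 0.0, 0.0, 6.0, 15.8, 3.0, 7.4, 5.4, 8.9, 18.1.
Cumulative: 18.8, 18.8, 18.8, 24.8, 40.6, 43.6, 51.0, 56.4, 65.3, 83.4.
The total first reaches 30 DD on day 5.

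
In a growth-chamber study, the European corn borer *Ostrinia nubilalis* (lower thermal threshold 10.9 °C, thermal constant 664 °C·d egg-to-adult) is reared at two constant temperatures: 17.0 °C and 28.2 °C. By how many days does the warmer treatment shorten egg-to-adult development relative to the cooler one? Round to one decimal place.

At 17.0 °C: 664 / (17.0 − 10.9) = 664 / 6.1 = 108.852 d.
At 28.2 °C: 664 / (28.2 − 10.9) = 664 / 17.3 = 38.382 d.
Difference = |108.852 − 38.382| = 70.471 ≈ 70.5 days.

70.5 days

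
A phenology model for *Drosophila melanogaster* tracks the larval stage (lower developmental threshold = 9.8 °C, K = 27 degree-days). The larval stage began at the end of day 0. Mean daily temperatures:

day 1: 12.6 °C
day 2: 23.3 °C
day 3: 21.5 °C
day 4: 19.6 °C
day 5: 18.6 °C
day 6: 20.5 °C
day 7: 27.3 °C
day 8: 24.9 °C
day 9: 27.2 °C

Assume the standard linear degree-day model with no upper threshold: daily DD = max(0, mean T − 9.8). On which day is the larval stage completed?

day 3

Daily DD above 9.8 °C: 2.8, 13.5, 11.7, 9.8, 8.8, 10.7, 17.5, 15.1, 17.4.
Cumulative: 2.8, 16.3, 28.0, 37.8, 46.6, 57.3, 74.8, 89.9, 107.3.
The total first reaches 27 DD on day 3.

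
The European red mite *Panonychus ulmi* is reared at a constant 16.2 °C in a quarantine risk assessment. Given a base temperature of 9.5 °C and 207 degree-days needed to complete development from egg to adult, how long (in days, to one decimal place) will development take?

Daily accumulation = 16.2 − 9.5 = 6.7 DD/day.
Duration = 207 / 6.7 = 30.896 ≈ 30.9 days.

30.9 days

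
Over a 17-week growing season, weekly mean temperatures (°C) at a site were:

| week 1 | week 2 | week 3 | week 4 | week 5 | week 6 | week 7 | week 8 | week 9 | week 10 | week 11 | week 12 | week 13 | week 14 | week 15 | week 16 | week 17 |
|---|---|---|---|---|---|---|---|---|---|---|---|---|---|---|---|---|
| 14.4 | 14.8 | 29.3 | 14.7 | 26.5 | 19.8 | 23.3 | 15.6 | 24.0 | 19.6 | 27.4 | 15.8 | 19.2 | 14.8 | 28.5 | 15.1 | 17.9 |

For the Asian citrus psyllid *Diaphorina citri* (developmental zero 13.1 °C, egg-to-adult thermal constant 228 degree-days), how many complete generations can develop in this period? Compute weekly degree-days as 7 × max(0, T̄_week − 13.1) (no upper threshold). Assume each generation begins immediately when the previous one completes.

3 generations

Weekly DD (7 × max(0, T̄ − 13.1)): 9.1, 11.9, 113.4, 11.2, 93.8, 46.9, 71.4, 17.5, 76.3, 45.5, 100.1, 18.9, 42.7, 11.9, 107.8, 14.0, 33.6.
Season total = 826.0 DD.
Complete generations = ⌊826.0 / 228⌋ = 3.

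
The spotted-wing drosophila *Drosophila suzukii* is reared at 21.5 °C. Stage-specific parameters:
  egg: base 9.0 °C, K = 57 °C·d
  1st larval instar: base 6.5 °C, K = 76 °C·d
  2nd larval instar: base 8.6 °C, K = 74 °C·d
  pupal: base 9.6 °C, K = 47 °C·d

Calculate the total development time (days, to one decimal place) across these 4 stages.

egg: 57 / (21.5 − 9.0) = 57 / 12.5 = 4.560 d.
1st larval instar: 76 / (21.5 − 6.5) = 76 / 15.0 = 5.067 d.
2nd larval instar: 74 / (21.5 − 8.6) = 74 / 12.9 = 5.736 d.
pupal: 47 / (21.5 − 9.6) = 47 / 11.9 = 3.950 d.
Sum = 19.313 ≈ 19.3 days.

19.3 days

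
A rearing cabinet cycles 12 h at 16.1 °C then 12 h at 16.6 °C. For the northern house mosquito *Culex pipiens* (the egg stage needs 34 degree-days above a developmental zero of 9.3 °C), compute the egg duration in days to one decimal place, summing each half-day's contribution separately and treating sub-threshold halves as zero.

4.8 days

Day half: max(0, 16.1 − 9.3) × 0.5 = 6.8 × 0.5 = 3.40 DD.
Night half: max(0, 16.6 − 9.3) × 0.5 = 7.3 × 0.5 = 3.65 DD.
Per 24 h: 7.05 DD/day.
Duration = 34 / 7.05 = 4.823 ≈ 4.8 days.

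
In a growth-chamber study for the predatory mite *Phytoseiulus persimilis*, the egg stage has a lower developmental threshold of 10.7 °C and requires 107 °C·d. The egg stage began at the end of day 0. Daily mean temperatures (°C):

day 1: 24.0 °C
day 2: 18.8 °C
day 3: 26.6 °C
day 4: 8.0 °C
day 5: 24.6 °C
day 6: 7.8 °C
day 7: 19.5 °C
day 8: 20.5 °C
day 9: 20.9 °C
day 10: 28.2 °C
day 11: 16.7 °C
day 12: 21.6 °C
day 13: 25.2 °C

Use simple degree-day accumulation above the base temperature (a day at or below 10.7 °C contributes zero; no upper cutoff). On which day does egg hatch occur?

day 12

Daily DD above 10.7 °C: 13.3, 8.1, 15.9, 0.0, 13.9, 0.0, 8.8, 9.8, 10.2, 17.5, 6.0, 10.9, 14.5.
Cumulative: 13.3, 21.4, 37.3, 37.3, 51.2, 51.2, 60.0, 69.8, 80.0, 97.5, 103.5, 114.4, 128.9.
The total first reaches 107 DD on day 12.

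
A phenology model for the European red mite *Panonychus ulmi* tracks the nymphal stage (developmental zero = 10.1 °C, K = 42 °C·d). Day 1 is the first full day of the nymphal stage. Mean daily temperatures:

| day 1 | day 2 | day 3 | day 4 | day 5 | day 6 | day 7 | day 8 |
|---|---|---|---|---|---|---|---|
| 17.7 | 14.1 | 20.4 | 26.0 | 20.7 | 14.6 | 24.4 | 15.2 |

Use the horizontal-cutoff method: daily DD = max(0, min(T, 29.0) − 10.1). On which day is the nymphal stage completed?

day 5

Daily DD above 10.1 °C (capped at 18.9): 7.6, 4.0, 10.3, 15.9, 10.6, 4.5, 14.3, 5.1.
Cumulative: 7.6, 11.6, 21.9, 37.8, 48.4, 52.9, 67.2, 72.3.
The total first reaches 42 DD on day 5.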